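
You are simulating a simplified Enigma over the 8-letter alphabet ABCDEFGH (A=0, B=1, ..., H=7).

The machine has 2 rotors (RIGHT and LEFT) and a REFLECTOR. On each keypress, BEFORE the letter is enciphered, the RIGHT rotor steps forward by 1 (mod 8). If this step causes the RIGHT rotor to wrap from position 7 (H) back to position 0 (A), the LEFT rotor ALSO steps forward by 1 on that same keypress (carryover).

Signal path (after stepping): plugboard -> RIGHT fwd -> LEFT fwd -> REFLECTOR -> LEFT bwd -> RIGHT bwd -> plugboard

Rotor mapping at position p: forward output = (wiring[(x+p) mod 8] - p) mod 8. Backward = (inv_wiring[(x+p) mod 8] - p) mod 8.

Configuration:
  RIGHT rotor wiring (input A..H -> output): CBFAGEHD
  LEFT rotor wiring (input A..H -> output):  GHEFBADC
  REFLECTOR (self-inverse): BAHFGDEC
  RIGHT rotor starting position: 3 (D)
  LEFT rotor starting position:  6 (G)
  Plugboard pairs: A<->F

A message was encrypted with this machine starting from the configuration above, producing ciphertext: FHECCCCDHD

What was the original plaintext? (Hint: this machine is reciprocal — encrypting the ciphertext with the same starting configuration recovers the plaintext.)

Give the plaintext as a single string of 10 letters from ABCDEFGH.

Char 1 ('F'): step: R->4, L=6; F->plug->A->R->C->L->A->refl->B->L'->D->R'->C->plug->C
Char 2 ('H'): step: R->5, L=6; H->plug->H->R->B->L->E->refl->G->L'->E->R'->E->plug->E
Char 3 ('E'): step: R->6, L=6; E->plug->E->R->H->L->C->refl->H->L'->F->R'->B->plug->B
Char 4 ('C'): step: R->7, L=6; C->plug->C->R->C->L->A->refl->B->L'->D->R'->B->plug->B
Char 5 ('C'): step: R->0, L->7 (L advanced); C->plug->C->R->F->L->C->refl->H->L'->B->R'->B->plug->B
Char 6 ('C'): step: R->1, L=7; C->plug->C->R->H->L->E->refl->G->L'->E->R'->B->plug->B
Char 7 ('C'): step: R->2, L=7; C->plug->C->R->E->L->G->refl->E->L'->H->R'->H->plug->H
Char 8 ('D'): step: R->3, L=7; D->plug->D->R->E->L->G->refl->E->L'->H->R'->F->plug->A
Char 9 ('H'): step: R->4, L=7; H->plug->H->R->E->L->G->refl->E->L'->H->R'->D->plug->D
Char 10 ('D'): step: R->5, L=7; D->plug->D->R->F->L->C->refl->H->L'->B->R'->H->plug->H

Answer: CEBBBBHADH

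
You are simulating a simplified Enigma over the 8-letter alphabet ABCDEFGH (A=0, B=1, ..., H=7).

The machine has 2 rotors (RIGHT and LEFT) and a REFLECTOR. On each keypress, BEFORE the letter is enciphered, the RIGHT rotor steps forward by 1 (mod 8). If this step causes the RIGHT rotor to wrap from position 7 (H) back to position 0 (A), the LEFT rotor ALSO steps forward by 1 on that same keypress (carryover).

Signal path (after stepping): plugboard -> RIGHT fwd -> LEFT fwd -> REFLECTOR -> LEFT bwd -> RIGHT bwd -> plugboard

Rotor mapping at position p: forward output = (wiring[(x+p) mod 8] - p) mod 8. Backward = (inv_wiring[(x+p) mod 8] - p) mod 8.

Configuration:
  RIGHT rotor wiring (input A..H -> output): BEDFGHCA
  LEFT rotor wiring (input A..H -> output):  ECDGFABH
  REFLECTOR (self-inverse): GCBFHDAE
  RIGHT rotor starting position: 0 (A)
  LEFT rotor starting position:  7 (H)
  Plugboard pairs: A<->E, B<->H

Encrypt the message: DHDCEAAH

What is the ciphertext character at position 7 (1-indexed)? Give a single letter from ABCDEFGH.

Char 1 ('D'): step: R->1, L=7; D->plug->D->R->F->L->G->refl->A->L'->A->R'->H->plug->B
Char 2 ('H'): step: R->2, L=7; H->plug->B->R->D->L->E->refl->H->L'->E->R'->C->plug->C
Char 3 ('D'): step: R->3, L=7; D->plug->D->R->H->L->C->refl->B->L'->G->R'->F->plug->F
Char 4 ('C'): step: R->4, L=7; C->plug->C->R->G->L->B->refl->C->L'->H->R'->G->plug->G
Char 5 ('E'): step: R->5, L=7; E->plug->A->R->C->L->D->refl->F->L'->B->R'->H->plug->B
Char 6 ('A'): step: R->6, L=7; A->plug->E->R->F->L->G->refl->A->L'->A->R'->G->plug->G
Char 7 ('A'): step: R->7, L=7; A->plug->E->R->G->L->B->refl->C->L'->H->R'->F->plug->F

F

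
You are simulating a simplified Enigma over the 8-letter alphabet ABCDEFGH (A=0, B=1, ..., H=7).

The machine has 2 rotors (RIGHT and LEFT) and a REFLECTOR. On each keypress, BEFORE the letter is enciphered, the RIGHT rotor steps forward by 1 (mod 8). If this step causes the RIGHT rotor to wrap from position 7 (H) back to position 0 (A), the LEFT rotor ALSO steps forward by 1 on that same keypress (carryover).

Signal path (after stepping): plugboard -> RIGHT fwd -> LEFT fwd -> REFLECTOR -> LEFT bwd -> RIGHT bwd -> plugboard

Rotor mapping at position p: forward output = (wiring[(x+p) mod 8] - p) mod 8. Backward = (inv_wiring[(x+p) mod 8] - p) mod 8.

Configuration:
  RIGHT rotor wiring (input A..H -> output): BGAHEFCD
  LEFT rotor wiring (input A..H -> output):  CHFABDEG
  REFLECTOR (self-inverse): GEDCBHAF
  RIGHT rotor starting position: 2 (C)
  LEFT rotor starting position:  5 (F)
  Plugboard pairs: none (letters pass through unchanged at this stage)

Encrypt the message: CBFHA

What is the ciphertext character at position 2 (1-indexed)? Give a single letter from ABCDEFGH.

Char 1 ('C'): step: R->3, L=5; C->plug->C->R->C->L->B->refl->E->L'->H->R'->D->plug->D
Char 2 ('B'): step: R->4, L=5; B->plug->B->R->B->L->H->refl->F->L'->D->R'->H->plug->H

H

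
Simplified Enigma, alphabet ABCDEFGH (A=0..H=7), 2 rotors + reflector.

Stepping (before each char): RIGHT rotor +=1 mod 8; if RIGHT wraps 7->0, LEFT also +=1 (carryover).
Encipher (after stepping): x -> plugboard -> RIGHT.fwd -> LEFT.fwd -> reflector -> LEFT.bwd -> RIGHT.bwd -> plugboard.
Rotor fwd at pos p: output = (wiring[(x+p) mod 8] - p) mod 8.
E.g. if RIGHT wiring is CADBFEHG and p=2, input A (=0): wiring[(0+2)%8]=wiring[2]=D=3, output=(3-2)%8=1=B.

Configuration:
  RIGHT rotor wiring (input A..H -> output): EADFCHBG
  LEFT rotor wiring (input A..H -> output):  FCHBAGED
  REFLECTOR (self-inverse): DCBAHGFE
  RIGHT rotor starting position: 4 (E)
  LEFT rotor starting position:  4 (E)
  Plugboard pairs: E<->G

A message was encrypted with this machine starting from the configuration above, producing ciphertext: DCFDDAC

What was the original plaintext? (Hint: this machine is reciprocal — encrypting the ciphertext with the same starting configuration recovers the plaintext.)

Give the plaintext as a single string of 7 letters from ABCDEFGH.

Char 1 ('D'): step: R->5, L=4; D->plug->D->R->H->L->F->refl->G->L'->F->R'->H->plug->H
Char 2 ('C'): step: R->6, L=4; C->plug->C->R->G->L->D->refl->A->L'->C->R'->D->plug->D
Char 3 ('F'): step: R->7, L=4; F->plug->F->R->D->L->H->refl->E->L'->A->R'->G->plug->E
Char 4 ('D'): step: R->0, L->5 (L advanced); D->plug->D->R->F->L->C->refl->B->L'->A->R'->B->plug->B
Char 5 ('D'): step: R->1, L=5; D->plug->D->R->B->L->H->refl->E->L'->G->R'->E->plug->G
Char 6 ('A'): step: R->2, L=5; A->plug->A->R->B->L->H->refl->E->L'->G->R'->H->plug->H
Char 7 ('C'): step: R->3, L=5; C->plug->C->R->E->L->F->refl->G->L'->C->R'->A->plug->A

Answer: HDEBGHA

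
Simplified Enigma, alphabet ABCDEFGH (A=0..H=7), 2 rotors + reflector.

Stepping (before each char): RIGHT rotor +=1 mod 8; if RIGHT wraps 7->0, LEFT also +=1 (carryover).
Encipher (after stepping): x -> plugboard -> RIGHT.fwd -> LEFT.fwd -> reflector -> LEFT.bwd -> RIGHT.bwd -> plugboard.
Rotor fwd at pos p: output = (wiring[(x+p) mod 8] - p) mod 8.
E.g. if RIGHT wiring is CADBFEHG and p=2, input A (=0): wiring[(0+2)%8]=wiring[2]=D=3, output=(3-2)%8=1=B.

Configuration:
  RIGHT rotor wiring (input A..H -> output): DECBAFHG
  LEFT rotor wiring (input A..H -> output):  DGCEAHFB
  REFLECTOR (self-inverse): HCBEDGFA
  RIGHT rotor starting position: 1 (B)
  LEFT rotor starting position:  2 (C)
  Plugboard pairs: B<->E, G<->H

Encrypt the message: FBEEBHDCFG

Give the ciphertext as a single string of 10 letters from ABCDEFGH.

Answer: ECHGGFEAHE

Derivation:
Char 1 ('F'): step: R->2, L=2; F->plug->F->R->E->L->D->refl->E->L'->H->R'->B->plug->E
Char 2 ('B'): step: R->3, L=2; B->plug->E->R->D->L->F->refl->G->L'->C->R'->C->plug->C
Char 3 ('E'): step: R->4, L=2; E->plug->B->R->B->L->C->refl->B->L'->G->R'->G->plug->H
Char 4 ('E'): step: R->5, L=2; E->plug->B->R->C->L->G->refl->F->L'->D->R'->H->plug->G
Char 5 ('B'): step: R->6, L=2; B->plug->E->R->E->L->D->refl->E->L'->H->R'->H->plug->G
Char 6 ('H'): step: R->7, L=2; H->plug->G->R->G->L->B->refl->C->L'->B->R'->F->plug->F
Char 7 ('D'): step: R->0, L->3 (L advanced); D->plug->D->R->B->L->F->refl->G->L'->E->R'->B->plug->E
Char 8 ('C'): step: R->1, L=3; C->plug->C->R->A->L->B->refl->C->L'->D->R'->A->plug->A
Char 9 ('F'): step: R->2, L=3; F->plug->F->R->E->L->G->refl->F->L'->B->R'->G->plug->H
Char 10 ('G'): step: R->3, L=3; G->plug->H->R->H->L->H->refl->A->L'->F->R'->B->plug->E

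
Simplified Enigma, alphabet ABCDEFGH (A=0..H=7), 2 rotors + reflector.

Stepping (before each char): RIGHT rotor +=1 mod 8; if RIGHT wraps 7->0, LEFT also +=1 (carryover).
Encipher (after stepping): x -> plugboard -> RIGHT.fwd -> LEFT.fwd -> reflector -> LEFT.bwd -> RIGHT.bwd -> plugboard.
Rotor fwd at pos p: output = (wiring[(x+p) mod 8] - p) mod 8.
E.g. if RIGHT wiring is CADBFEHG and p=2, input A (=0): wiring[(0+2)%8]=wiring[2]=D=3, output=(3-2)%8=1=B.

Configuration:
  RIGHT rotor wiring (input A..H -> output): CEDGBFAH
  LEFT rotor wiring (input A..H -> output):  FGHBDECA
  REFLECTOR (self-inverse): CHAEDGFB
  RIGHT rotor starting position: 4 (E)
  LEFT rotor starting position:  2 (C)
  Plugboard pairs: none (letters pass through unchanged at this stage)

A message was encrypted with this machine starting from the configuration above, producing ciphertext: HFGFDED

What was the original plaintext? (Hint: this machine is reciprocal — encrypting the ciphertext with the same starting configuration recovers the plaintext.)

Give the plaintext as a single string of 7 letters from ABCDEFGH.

Answer: BEEEECG

Derivation:
Char 1 ('H'): step: R->5, L=2; H->plug->H->R->E->L->A->refl->C->L'->D->R'->B->plug->B
Char 2 ('F'): step: R->6, L=2; F->plug->F->R->A->L->F->refl->G->L'->F->R'->E->plug->E
Char 3 ('G'): step: R->7, L=2; G->plug->G->R->G->L->D->refl->E->L'->H->R'->E->plug->E
Char 4 ('F'): step: R->0, L->3 (L advanced); F->plug->F->R->F->L->C->refl->A->L'->B->R'->E->plug->E
Char 5 ('D'): step: R->1, L=3; D->plug->D->R->A->L->G->refl->F->L'->E->R'->E->plug->E
Char 6 ('E'): step: R->2, L=3; E->plug->E->R->G->L->D->refl->E->L'->H->R'->C->plug->C
Char 7 ('D'): step: R->3, L=3; D->plug->D->R->F->L->C->refl->A->L'->B->R'->G->plug->G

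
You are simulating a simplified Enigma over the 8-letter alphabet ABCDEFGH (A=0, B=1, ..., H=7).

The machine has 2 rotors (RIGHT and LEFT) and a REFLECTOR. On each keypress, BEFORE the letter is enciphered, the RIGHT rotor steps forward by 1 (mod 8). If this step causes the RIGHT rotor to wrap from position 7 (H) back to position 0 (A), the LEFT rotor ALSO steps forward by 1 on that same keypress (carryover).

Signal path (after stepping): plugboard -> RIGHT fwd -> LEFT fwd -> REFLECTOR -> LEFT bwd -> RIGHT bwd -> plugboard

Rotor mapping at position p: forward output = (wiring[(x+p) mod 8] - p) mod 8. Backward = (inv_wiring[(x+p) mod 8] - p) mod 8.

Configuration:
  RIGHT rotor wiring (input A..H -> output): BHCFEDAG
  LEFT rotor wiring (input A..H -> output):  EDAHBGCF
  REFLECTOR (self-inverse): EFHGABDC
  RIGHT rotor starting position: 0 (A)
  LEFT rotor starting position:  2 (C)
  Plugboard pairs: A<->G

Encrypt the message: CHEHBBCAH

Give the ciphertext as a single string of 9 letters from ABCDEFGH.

Char 1 ('C'): step: R->1, L=2; C->plug->C->R->E->L->A->refl->E->L'->D->R'->D->plug->D
Char 2 ('H'): step: R->2, L=2; H->plug->H->R->F->L->D->refl->G->L'->A->R'->A->plug->G
Char 3 ('E'): step: R->3, L=2; E->plug->E->R->D->L->E->refl->A->L'->E->R'->G->plug->A
Char 4 ('H'): step: R->4, L=2; H->plug->H->R->B->L->F->refl->B->L'->H->R'->B->plug->B
Char 5 ('B'): step: R->5, L=2; B->plug->B->R->D->L->E->refl->A->L'->E->R'->D->plug->D
Char 6 ('B'): step: R->6, L=2; B->plug->B->R->A->L->G->refl->D->L'->F->R'->H->plug->H
Char 7 ('C'): step: R->7, L=2; C->plug->C->R->A->L->G->refl->D->L'->F->R'->F->plug->F
Char 8 ('A'): step: R->0, L->3 (L advanced); A->plug->G->R->A->L->E->refl->A->L'->G->R'->H->plug->H
Char 9 ('H'): step: R->1, L=3; H->plug->H->R->A->L->E->refl->A->L'->G->R'->A->plug->G

Answer: DGABDHFHG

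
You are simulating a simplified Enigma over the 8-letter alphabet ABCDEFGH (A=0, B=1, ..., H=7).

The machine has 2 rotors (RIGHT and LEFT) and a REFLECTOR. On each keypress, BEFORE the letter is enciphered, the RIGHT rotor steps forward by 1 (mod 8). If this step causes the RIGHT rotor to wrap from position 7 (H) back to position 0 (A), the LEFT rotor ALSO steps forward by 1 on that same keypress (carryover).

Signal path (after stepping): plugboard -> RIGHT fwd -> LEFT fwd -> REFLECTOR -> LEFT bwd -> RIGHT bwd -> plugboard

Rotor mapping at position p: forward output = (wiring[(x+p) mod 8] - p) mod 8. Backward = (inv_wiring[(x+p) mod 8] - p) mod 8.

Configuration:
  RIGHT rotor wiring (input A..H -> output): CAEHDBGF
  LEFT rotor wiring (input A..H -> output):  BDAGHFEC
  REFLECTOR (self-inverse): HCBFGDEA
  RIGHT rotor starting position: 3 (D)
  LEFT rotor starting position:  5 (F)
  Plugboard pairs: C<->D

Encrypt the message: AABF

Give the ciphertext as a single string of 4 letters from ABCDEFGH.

Char 1 ('A'): step: R->4, L=5; A->plug->A->R->H->L->C->refl->B->L'->G->R'->E->plug->E
Char 2 ('A'): step: R->5, L=5; A->plug->A->R->E->L->G->refl->E->L'->D->R'->E->plug->E
Char 3 ('B'): step: R->6, L=5; B->plug->B->R->H->L->C->refl->B->L'->G->R'->E->plug->E
Char 4 ('F'): step: R->7, L=5; F->plug->F->R->E->L->G->refl->E->L'->D->R'->B->plug->B

Answer: EEEB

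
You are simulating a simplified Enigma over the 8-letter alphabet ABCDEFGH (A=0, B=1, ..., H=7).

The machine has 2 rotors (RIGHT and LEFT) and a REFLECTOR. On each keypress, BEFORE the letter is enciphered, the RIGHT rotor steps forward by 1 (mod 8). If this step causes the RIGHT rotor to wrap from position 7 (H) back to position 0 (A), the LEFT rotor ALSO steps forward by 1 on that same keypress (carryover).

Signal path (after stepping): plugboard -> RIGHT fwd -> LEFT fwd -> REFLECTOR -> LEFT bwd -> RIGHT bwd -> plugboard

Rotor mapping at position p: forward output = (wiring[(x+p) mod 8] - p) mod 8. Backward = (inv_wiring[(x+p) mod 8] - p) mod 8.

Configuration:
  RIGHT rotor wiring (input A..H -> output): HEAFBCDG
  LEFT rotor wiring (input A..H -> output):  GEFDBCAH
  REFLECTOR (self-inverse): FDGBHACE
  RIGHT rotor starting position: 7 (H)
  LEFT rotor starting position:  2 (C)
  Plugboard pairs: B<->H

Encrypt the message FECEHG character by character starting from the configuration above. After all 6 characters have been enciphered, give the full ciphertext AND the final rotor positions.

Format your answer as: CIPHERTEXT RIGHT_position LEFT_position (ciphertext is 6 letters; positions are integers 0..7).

Char 1 ('F'): step: R->0, L->3 (L advanced); F->plug->F->R->C->L->H->refl->E->L'->E->R'->B->plug->H
Char 2 ('E'): step: R->1, L=3; E->plug->E->R->B->L->G->refl->C->L'->H->R'->B->plug->H
Char 3 ('C'): step: R->2, L=3; C->plug->C->R->H->L->C->refl->G->L'->B->R'->E->plug->E
Char 4 ('E'): step: R->3, L=3; E->plug->E->R->D->L->F->refl->A->L'->A->R'->D->plug->D
Char 5 ('H'): step: R->4, L=3; H->plug->B->R->G->L->B->refl->D->L'->F->R'->A->plug->A
Char 6 ('G'): step: R->5, L=3; G->plug->G->R->A->L->A->refl->F->L'->D->R'->F->plug->F
Final: ciphertext=HHEDAF, RIGHT=5, LEFT=3

Answer: HHEDAF 5 3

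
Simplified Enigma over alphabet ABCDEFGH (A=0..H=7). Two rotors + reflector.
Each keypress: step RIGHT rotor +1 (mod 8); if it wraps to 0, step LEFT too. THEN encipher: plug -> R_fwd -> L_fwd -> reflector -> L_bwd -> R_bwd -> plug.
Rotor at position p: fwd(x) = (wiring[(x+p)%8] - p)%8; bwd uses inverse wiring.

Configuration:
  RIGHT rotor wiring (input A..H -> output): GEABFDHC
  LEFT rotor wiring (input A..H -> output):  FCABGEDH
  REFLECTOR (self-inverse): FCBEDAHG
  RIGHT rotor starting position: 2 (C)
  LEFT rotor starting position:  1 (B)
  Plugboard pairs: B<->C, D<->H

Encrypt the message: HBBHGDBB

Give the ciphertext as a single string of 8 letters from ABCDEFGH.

Answer: EEDACAGG

Derivation:
Char 1 ('H'): step: R->3, L=1; H->plug->D->R->E->L->D->refl->E->L'->H->R'->E->plug->E
Char 2 ('B'): step: R->4, L=1; B->plug->C->R->D->L->F->refl->A->L'->C->R'->E->plug->E
Char 3 ('B'): step: R->5, L=1; B->plug->C->R->F->L->C->refl->B->L'->A->R'->H->plug->D
Char 4 ('H'): step: R->6, L=1; H->plug->D->R->G->L->G->refl->H->L'->B->R'->A->plug->A
Char 5 ('G'): step: R->7, L=1; G->plug->G->R->E->L->D->refl->E->L'->H->R'->B->plug->C
Char 6 ('D'): step: R->0, L->2 (L advanced); D->plug->H->R->C->L->E->refl->D->L'->G->R'->A->plug->A
Char 7 ('B'): step: R->1, L=2; B->plug->C->R->A->L->G->refl->H->L'->B->R'->G->plug->G
Char 8 ('B'): step: R->2, L=2; B->plug->C->R->D->L->C->refl->B->L'->E->R'->G->plug->G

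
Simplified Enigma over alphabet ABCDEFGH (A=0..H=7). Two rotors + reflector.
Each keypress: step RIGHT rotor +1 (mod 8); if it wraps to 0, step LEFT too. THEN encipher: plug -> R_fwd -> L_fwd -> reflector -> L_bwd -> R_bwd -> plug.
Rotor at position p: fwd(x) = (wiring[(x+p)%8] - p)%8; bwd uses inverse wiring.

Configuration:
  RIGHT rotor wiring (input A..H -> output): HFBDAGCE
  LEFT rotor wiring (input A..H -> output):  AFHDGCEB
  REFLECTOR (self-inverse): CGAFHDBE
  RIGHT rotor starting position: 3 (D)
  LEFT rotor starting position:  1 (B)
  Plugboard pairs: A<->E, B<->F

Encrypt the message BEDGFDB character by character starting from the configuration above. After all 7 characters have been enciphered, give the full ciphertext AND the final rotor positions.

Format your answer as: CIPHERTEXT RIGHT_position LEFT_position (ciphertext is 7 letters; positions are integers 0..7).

Answer: EBHFGFG 2 2

Derivation:
Char 1 ('B'): step: R->4, L=1; B->plug->F->R->B->L->G->refl->B->L'->E->R'->A->plug->E
Char 2 ('E'): step: R->5, L=1; E->plug->A->R->B->L->G->refl->B->L'->E->R'->F->plug->B
Char 3 ('D'): step: R->6, L=1; D->plug->D->R->H->L->H->refl->E->L'->A->R'->H->plug->H
Char 4 ('G'): step: R->7, L=1; G->plug->G->R->H->L->H->refl->E->L'->A->R'->B->plug->F
Char 5 ('F'): step: R->0, L->2 (L advanced); F->plug->B->R->F->L->H->refl->E->L'->C->R'->G->plug->G
Char 6 ('D'): step: R->1, L=2; D->plug->D->R->H->L->D->refl->F->L'->A->R'->B->plug->F
Char 7 ('B'): step: R->2, L=2; B->plug->F->R->C->L->E->refl->H->L'->F->R'->G->plug->G
Final: ciphertext=EBHFGFG, RIGHT=2, LEFT=2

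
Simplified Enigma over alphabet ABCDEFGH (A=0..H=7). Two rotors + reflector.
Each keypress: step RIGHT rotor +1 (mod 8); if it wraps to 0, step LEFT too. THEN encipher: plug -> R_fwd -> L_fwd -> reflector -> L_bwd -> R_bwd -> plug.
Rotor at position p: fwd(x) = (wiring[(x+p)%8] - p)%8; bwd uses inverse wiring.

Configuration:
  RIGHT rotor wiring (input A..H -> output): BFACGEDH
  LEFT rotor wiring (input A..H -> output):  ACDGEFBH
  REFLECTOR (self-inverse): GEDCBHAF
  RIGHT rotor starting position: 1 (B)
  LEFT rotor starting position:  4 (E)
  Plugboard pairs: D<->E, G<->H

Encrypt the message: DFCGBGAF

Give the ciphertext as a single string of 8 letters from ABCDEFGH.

Answer: CHEEFEDD

Derivation:
Char 1 ('D'): step: R->2, L=4; D->plug->E->R->B->L->B->refl->E->L'->E->R'->C->plug->C
Char 2 ('F'): step: R->3, L=4; F->plug->F->R->G->L->H->refl->F->L'->C->R'->G->plug->H
Char 3 ('C'): step: R->4, L=4; C->plug->C->R->H->L->C->refl->D->L'->D->R'->D->plug->E
Char 4 ('G'): step: R->5, L=4; G->plug->H->R->B->L->B->refl->E->L'->E->R'->D->plug->E
Char 5 ('B'): step: R->6, L=4; B->plug->B->R->B->L->B->refl->E->L'->E->R'->F->plug->F
Char 6 ('G'): step: R->7, L=4; G->plug->H->R->E->L->E->refl->B->L'->B->R'->D->plug->E
Char 7 ('A'): step: R->0, L->5 (L advanced); A->plug->A->R->B->L->E->refl->B->L'->G->R'->E->plug->D
Char 8 ('F'): step: R->1, L=5; F->plug->F->R->C->L->C->refl->D->L'->D->R'->E->plug->D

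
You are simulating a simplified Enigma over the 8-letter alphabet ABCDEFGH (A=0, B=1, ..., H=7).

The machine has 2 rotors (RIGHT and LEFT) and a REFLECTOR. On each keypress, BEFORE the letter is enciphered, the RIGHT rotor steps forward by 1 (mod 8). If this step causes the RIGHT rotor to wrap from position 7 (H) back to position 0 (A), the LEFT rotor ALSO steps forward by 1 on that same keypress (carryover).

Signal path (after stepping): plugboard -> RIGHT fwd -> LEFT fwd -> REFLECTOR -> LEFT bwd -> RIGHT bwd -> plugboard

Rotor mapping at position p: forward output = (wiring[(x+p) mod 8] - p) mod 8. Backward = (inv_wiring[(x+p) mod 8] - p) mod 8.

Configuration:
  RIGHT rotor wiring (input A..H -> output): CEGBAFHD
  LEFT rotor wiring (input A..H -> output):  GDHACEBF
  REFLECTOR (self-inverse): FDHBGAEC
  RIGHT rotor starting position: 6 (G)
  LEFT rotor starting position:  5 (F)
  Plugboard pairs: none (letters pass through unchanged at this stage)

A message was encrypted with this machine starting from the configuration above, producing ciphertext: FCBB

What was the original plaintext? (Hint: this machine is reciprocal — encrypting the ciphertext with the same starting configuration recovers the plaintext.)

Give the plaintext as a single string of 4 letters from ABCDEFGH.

Char 1 ('F'): step: R->7, L=5; F->plug->F->R->B->L->E->refl->G->L'->E->R'->A->plug->A
Char 2 ('C'): step: R->0, L->6 (L advanced); C->plug->C->R->G->L->E->refl->G->L'->H->R'->G->plug->G
Char 3 ('B'): step: R->1, L=6; B->plug->B->R->F->L->C->refl->H->L'->B->R'->H->plug->H
Char 4 ('B'): step: R->2, L=6; B->plug->B->R->H->L->G->refl->E->L'->G->R'->C->plug->C

Answer: AGHC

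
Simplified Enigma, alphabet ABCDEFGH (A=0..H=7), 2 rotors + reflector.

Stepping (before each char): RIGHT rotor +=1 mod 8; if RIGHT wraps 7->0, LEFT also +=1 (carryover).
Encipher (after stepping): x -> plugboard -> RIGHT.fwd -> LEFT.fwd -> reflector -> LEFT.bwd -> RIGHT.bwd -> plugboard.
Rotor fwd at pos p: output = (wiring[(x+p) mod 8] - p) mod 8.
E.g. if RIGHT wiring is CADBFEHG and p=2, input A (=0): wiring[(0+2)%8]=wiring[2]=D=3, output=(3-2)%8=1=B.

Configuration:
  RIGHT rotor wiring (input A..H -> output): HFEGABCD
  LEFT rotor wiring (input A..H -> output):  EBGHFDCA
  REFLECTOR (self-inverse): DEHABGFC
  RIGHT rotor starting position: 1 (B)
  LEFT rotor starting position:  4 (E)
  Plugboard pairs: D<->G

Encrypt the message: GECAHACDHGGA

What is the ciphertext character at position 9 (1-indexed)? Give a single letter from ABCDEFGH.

Char 1 ('G'): step: R->2, L=4; G->plug->D->R->H->L->D->refl->A->L'->E->R'->B->plug->B
Char 2 ('E'): step: R->3, L=4; E->plug->E->R->A->L->B->refl->E->L'->D->R'->A->plug->A
Char 3 ('C'): step: R->4, L=4; C->plug->C->R->G->L->C->refl->H->L'->B->R'->F->plug->F
Char 4 ('A'): step: R->5, L=4; A->plug->A->R->E->L->A->refl->D->L'->H->R'->F->plug->F
Char 5 ('H'): step: R->6, L=4; H->plug->H->R->D->L->E->refl->B->L'->A->R'->F->plug->F
Char 6 ('A'): step: R->7, L=4; A->plug->A->R->E->L->A->refl->D->L'->H->R'->E->plug->E
Char 7 ('C'): step: R->0, L->5 (L advanced); C->plug->C->R->E->L->E->refl->B->L'->F->R'->B->plug->B
Char 8 ('D'): step: R->1, L=5; D->plug->G->R->C->L->D->refl->A->L'->H->R'->D->plug->G
Char 9 ('H'): step: R->2, L=5; H->plug->H->R->D->L->H->refl->C->L'->G->R'->C->plug->C

C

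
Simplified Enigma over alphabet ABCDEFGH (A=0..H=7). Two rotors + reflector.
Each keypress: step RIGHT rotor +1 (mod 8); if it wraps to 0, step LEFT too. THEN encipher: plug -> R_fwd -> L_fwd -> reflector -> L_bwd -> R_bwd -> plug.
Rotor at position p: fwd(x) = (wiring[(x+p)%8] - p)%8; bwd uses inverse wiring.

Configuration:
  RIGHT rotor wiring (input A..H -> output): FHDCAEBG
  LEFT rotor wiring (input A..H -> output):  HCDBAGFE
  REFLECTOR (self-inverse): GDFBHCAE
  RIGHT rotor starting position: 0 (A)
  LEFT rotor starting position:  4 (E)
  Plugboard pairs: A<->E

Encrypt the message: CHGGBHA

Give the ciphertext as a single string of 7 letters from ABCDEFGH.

Char 1 ('C'): step: R->1, L=4; C->plug->C->R->B->L->C->refl->F->L'->H->R'->D->plug->D
Char 2 ('H'): step: R->2, L=4; H->plug->H->R->F->L->G->refl->A->L'->D->R'->G->plug->G
Char 3 ('G'): step: R->3, L=4; G->plug->G->R->E->L->D->refl->B->L'->C->R'->F->plug->F
Char 4 ('G'): step: R->4, L=4; G->plug->G->R->H->L->F->refl->C->L'->B->R'->E->plug->A
Char 5 ('B'): step: R->5, L=4; B->plug->B->R->E->L->D->refl->B->L'->C->R'->E->plug->A
Char 6 ('H'): step: R->6, L=4; H->plug->H->R->G->L->H->refl->E->L'->A->R'->B->plug->B
Char 7 ('A'): step: R->7, L=4; A->plug->E->R->D->L->A->refl->G->L'->F->R'->G->plug->G

Answer: DGFAABG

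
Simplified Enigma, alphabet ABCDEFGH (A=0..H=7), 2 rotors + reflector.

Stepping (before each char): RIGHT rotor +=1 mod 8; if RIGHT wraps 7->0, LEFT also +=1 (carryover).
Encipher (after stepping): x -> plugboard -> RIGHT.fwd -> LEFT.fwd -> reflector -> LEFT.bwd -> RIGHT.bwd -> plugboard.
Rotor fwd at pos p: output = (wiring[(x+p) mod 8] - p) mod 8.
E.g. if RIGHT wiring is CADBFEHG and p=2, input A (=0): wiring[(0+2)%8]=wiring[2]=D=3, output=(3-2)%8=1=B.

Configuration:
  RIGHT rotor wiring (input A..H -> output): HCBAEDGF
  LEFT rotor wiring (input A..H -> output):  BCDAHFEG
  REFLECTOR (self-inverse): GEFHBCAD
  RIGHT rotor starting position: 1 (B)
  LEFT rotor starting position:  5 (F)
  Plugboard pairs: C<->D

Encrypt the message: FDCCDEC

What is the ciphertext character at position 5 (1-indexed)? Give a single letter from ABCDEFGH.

Char 1 ('F'): step: R->2, L=5; F->plug->F->R->D->L->E->refl->B->L'->C->R'->C->plug->D
Char 2 ('D'): step: R->3, L=5; D->plug->C->R->A->L->A->refl->G->L'->F->R'->A->plug->A
Char 3 ('C'): step: R->4, L=5; C->plug->D->R->B->L->H->refl->D->L'->G->R'->F->plug->F
Char 4 ('C'): step: R->5, L=5; C->plug->D->R->C->L->B->refl->E->L'->D->R'->G->plug->G
Char 5 ('D'): step: R->6, L=5; D->plug->C->R->B->L->H->refl->D->L'->G->R'->G->plug->G

G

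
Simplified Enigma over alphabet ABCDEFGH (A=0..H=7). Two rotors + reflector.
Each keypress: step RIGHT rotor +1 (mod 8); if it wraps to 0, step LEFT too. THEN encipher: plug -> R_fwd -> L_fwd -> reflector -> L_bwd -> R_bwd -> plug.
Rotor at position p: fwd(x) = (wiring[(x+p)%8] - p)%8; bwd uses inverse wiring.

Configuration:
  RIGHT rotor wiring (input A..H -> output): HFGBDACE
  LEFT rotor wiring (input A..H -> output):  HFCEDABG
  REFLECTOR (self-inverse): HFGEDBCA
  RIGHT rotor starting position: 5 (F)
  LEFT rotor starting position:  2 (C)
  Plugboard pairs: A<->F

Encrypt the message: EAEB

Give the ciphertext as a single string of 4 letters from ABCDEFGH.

Char 1 ('E'): step: R->6, L=2; E->plug->E->R->A->L->A->refl->H->L'->E->R'->A->plug->F
Char 2 ('A'): step: R->7, L=2; A->plug->F->R->E->L->H->refl->A->L'->A->R'->B->plug->B
Char 3 ('E'): step: R->0, L->3 (L advanced); E->plug->E->R->D->L->G->refl->C->L'->G->R'->C->plug->C
Char 4 ('B'): step: R->1, L=3; B->plug->B->R->F->L->E->refl->D->L'->E->R'->A->plug->F

Answer: FBCF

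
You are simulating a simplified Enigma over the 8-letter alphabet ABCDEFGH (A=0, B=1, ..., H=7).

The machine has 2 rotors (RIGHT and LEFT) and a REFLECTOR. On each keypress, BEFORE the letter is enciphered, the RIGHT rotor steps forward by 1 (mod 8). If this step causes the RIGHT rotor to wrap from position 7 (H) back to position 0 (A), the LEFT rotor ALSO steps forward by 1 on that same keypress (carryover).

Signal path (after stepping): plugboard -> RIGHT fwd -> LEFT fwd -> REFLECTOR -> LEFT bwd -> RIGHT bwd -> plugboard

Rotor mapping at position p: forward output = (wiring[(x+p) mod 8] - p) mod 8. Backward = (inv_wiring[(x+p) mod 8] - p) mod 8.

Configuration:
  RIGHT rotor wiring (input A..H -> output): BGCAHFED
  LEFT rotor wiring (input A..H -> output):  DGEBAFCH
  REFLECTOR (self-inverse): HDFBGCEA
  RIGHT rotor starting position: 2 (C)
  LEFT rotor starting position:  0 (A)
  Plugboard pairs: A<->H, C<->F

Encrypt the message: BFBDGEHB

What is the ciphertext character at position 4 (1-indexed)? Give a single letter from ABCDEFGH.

Char 1 ('B'): step: R->3, L=0; B->plug->B->R->E->L->A->refl->H->L'->H->R'->H->plug->A
Char 2 ('F'): step: R->4, L=0; F->plug->C->R->A->L->D->refl->B->L'->D->R'->A->plug->H
Char 3 ('B'): step: R->5, L=0; B->plug->B->R->H->L->H->refl->A->L'->E->R'->D->plug->D
Char 4 ('D'): step: R->6, L=0; D->plug->D->R->A->L->D->refl->B->L'->D->R'->C->plug->F

F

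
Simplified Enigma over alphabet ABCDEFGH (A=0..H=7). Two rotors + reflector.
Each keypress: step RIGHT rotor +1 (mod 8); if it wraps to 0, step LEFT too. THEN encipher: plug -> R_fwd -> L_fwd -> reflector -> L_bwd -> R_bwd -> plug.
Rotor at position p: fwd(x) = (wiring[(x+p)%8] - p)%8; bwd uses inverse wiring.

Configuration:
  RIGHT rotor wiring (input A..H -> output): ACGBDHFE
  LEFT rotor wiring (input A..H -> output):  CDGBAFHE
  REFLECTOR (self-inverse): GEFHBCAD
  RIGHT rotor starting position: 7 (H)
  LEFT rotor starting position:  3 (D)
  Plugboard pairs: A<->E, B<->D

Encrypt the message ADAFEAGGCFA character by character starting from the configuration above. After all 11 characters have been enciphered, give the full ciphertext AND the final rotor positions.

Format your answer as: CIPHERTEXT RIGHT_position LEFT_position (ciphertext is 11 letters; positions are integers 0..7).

Char 1 ('A'): step: R->0, L->4 (L advanced); A->plug->E->R->D->L->A->refl->G->L'->E->R'->H->plug->H
Char 2 ('D'): step: R->1, L=4; D->plug->B->R->F->L->H->refl->D->L'->C->R'->D->plug->B
Char 3 ('A'): step: R->2, L=4; A->plug->E->R->D->L->A->refl->G->L'->E->R'->A->plug->E
Char 4 ('F'): step: R->3, L=4; F->plug->F->R->F->L->H->refl->D->L'->C->R'->D->plug->B
Char 5 ('E'): step: R->4, L=4; E->plug->A->R->H->L->F->refl->C->L'->G->R'->F->plug->F
Char 6 ('A'): step: R->5, L=4; A->plug->E->R->F->L->H->refl->D->L'->C->R'->A->plug->E
Char 7 ('G'): step: R->6, L=4; G->plug->G->R->F->L->H->refl->D->L'->C->R'->C->plug->C
Char 8 ('G'): step: R->7, L=4; G->plug->G->R->A->L->E->refl->B->L'->B->R'->B->plug->D
Char 9 ('C'): step: R->0, L->5 (L advanced); C->plug->C->R->G->L->E->refl->B->L'->F->R'->G->plug->G
Char 10 ('F'): step: R->1, L=5; F->plug->F->R->E->L->G->refl->A->L'->A->R'->C->plug->C
Char 11 ('A'): step: R->2, L=5; A->plug->E->R->D->L->F->refl->C->L'->B->R'->C->plug->C
Final: ciphertext=HBEBFECDGCC, RIGHT=2, LEFT=5

Answer: HBEBFECDGCC 2 5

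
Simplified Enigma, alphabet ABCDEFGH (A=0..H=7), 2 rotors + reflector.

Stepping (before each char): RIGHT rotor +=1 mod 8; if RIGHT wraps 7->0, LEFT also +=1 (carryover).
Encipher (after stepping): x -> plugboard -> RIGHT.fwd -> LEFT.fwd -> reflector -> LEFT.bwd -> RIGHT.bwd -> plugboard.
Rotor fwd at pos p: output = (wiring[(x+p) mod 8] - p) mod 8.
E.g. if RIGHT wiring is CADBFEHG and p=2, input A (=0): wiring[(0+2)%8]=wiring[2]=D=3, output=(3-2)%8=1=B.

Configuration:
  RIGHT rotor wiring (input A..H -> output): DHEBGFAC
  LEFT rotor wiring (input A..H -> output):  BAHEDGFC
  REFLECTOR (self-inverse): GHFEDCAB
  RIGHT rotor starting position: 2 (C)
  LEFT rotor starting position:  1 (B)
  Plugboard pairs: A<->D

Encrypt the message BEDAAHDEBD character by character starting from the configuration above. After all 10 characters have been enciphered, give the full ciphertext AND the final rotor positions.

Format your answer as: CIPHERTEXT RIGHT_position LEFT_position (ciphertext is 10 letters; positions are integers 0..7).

Answer: GBAHEEHDGA 4 2

Derivation:
Char 1 ('B'): step: R->3, L=1; B->plug->B->R->D->L->C->refl->F->L'->E->R'->G->plug->G
Char 2 ('E'): step: R->4, L=1; E->plug->E->R->H->L->A->refl->G->L'->B->R'->B->plug->B
Char 3 ('D'): step: R->5, L=1; D->plug->A->R->A->L->H->refl->B->L'->G->R'->D->plug->A
Char 4 ('A'): step: R->6, L=1; A->plug->D->R->B->L->G->refl->A->L'->H->R'->H->plug->H
Char 5 ('A'): step: R->7, L=1; A->plug->D->R->F->L->E->refl->D->L'->C->R'->E->plug->E
Char 6 ('H'): step: R->0, L->2 (L advanced); H->plug->H->R->C->L->B->refl->H->L'->G->R'->E->plug->E
Char 7 ('D'): step: R->1, L=2; D->plug->A->R->G->L->H->refl->B->L'->C->R'->H->plug->H
Char 8 ('E'): step: R->2, L=2; E->plug->E->R->G->L->H->refl->B->L'->C->R'->A->plug->D
Char 9 ('B'): step: R->3, L=2; B->plug->B->R->D->L->E->refl->D->L'->E->R'->G->plug->G
Char 10 ('D'): step: R->4, L=2; D->plug->A->R->C->L->B->refl->H->L'->G->R'->D->plug->A
Final: ciphertext=GBAHEEHDGA, RIGHT=4, LEFT=2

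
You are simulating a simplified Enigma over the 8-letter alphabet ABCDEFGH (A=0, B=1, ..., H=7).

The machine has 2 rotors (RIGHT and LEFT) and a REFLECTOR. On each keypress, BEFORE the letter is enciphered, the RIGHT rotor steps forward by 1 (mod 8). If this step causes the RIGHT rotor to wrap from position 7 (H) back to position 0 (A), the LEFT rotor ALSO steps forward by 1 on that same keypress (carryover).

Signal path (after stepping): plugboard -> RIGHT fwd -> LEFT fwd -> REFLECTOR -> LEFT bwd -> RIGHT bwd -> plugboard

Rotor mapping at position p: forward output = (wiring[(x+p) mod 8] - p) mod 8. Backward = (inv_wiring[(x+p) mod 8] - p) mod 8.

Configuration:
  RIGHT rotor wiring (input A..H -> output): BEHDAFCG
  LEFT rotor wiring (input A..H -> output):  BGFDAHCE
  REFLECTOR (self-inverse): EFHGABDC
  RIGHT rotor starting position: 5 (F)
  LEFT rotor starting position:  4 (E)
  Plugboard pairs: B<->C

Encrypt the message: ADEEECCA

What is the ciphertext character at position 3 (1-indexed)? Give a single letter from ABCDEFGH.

Char 1 ('A'): step: R->6, L=4; A->plug->A->R->E->L->F->refl->B->L'->G->R'->D->plug->D
Char 2 ('D'): step: R->7, L=4; D->plug->D->R->A->L->E->refl->A->L'->D->R'->H->plug->H
Char 3 ('E'): step: R->0, L->5 (L advanced); E->plug->E->R->A->L->C->refl->H->L'->C->R'->G->plug->G

G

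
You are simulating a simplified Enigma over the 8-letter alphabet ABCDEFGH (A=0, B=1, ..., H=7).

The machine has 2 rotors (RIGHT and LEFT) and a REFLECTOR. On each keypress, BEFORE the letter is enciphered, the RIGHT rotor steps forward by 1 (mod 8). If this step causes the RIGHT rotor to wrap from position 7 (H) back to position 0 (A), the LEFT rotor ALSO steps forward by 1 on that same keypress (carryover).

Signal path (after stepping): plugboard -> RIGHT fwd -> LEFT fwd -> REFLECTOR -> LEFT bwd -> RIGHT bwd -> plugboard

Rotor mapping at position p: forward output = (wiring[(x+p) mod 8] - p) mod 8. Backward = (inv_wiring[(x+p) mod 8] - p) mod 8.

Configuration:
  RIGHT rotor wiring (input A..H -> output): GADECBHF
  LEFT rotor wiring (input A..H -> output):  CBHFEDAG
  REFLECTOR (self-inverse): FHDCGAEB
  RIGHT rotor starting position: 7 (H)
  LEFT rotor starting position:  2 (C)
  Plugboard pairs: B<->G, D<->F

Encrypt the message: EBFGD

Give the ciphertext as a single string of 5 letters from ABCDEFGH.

Answer: CEHCH

Derivation:
Char 1 ('E'): step: R->0, L->3 (L advanced); E->plug->E->R->C->L->A->refl->F->L'->D->R'->C->plug->C
Char 2 ('B'): step: R->1, L=3; B->plug->G->R->E->L->D->refl->C->L'->A->R'->E->plug->E
Char 3 ('F'): step: R->2, L=3; F->plug->D->R->H->L->E->refl->G->L'->G->R'->H->plug->H
Char 4 ('G'): step: R->3, L=3; G->plug->B->R->H->L->E->refl->G->L'->G->R'->C->plug->C
Char 5 ('D'): step: R->4, L=3; D->plug->F->R->E->L->D->refl->C->L'->A->R'->H->plug->H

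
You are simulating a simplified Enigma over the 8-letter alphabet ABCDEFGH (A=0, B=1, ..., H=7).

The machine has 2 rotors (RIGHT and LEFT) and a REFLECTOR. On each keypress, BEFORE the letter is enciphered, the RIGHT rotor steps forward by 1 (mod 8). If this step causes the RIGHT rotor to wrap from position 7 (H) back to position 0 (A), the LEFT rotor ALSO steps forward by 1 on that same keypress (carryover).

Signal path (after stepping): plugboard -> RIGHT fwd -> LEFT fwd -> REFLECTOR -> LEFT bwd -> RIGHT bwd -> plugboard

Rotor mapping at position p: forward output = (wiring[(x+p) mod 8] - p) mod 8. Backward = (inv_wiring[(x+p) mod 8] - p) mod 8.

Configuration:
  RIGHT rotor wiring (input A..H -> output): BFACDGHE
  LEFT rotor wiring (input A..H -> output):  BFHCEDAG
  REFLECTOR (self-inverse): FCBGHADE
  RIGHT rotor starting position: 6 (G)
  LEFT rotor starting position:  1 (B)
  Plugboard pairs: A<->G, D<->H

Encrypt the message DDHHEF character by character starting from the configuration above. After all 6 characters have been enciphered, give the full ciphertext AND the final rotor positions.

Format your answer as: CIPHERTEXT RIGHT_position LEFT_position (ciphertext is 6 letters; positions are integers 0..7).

Answer: GAAABH 4 2

Derivation:
Char 1 ('D'): step: R->7, L=1; D->plug->H->R->A->L->E->refl->H->L'->F->R'->A->plug->G
Char 2 ('D'): step: R->0, L->2 (L advanced); D->plug->H->R->E->L->G->refl->D->L'->H->R'->G->plug->A
Char 3 ('H'): step: R->1, L=2; H->plug->D->R->C->L->C->refl->B->L'->D->R'->G->plug->A
Char 4 ('H'): step: R->2, L=2; H->plug->D->R->E->L->G->refl->D->L'->H->R'->G->plug->A
Char 5 ('E'): step: R->3, L=2; E->plug->E->R->B->L->A->refl->F->L'->A->R'->B->plug->B
Char 6 ('F'): step: R->4, L=2; F->plug->F->R->B->L->A->refl->F->L'->A->R'->D->plug->H
Final: ciphertext=GAAABH, RIGHT=4, LEFT=2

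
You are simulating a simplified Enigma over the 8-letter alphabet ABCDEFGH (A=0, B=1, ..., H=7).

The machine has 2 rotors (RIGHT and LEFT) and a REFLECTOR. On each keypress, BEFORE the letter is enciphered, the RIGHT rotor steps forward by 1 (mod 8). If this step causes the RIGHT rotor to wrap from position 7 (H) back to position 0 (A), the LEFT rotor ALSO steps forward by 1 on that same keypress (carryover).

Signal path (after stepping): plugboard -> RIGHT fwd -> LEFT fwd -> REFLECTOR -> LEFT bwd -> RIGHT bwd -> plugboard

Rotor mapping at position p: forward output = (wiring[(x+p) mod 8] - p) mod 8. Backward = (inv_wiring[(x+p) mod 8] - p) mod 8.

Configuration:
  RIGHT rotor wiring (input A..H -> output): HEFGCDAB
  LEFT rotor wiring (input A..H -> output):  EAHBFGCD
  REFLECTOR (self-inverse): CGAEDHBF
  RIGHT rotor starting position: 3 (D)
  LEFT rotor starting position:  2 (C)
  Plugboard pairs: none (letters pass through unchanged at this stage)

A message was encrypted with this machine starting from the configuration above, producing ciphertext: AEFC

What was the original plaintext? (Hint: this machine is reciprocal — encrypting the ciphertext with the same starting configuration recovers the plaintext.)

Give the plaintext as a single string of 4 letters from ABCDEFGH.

Char 1 ('A'): step: R->4, L=2; A->plug->A->R->G->L->C->refl->A->L'->E->R'->C->plug->C
Char 2 ('E'): step: R->5, L=2; E->plug->E->R->H->L->G->refl->B->L'->F->R'->H->plug->H
Char 3 ('F'): step: R->6, L=2; F->plug->F->R->A->L->F->refl->H->L'->B->R'->C->plug->C
Char 4 ('C'): step: R->7, L=2; C->plug->C->R->F->L->B->refl->G->L'->H->R'->E->plug->E

Answer: CHCE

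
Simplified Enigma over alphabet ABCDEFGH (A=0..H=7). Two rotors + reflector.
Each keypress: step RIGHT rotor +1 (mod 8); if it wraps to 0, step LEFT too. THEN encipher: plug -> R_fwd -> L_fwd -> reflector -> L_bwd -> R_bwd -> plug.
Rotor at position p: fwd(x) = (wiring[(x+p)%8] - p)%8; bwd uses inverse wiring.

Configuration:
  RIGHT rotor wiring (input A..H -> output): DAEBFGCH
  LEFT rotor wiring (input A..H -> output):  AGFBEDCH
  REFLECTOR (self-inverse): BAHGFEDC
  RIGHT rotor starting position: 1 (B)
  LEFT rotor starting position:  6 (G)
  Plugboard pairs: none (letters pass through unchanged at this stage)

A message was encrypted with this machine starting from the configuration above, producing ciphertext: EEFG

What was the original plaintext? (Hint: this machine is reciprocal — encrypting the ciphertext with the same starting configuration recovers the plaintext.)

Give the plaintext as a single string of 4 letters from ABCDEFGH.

Answer: BBBC

Derivation:
Char 1 ('E'): step: R->2, L=6; E->plug->E->R->A->L->E->refl->F->L'->H->R'->B->plug->B
Char 2 ('E'): step: R->3, L=6; E->plug->E->R->E->L->H->refl->C->L'->C->R'->B->plug->B
Char 3 ('F'): step: R->4, L=6; F->plug->F->R->E->L->H->refl->C->L'->C->R'->B->plug->B
Char 4 ('G'): step: R->5, L=6; G->plug->G->R->E->L->H->refl->C->L'->C->R'->C->plug->C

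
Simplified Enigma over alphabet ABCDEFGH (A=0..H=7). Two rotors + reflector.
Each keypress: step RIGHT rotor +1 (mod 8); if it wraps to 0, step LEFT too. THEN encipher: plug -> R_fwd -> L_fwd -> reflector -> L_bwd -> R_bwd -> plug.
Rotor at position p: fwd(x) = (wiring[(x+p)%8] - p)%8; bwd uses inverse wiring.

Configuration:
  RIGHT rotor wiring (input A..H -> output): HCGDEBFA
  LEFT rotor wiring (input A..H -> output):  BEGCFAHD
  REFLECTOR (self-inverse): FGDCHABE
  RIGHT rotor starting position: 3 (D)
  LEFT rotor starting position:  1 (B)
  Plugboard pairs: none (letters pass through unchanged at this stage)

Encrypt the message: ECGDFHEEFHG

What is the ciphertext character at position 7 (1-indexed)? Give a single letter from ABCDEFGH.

Char 1 ('E'): step: R->4, L=1; E->plug->E->R->D->L->E->refl->H->L'->E->R'->D->plug->D
Char 2 ('C'): step: R->5, L=1; C->plug->C->R->D->L->E->refl->H->L'->E->R'->A->plug->A
Char 3 ('G'): step: R->6, L=1; G->plug->G->R->G->L->C->refl->D->L'->A->R'->E->plug->E
Char 4 ('D'): step: R->7, L=1; D->plug->D->R->H->L->A->refl->F->L'->B->R'->A->plug->A
Char 5 ('F'): step: R->0, L->2 (L advanced); F->plug->F->R->B->L->A->refl->F->L'->E->R'->E->plug->E
Char 6 ('H'): step: R->1, L=2; H->plug->H->R->G->L->H->refl->E->L'->A->R'->E->plug->E
Char 7 ('E'): step: R->2, L=2; E->plug->E->R->D->L->G->refl->B->L'->F->R'->G->plug->G

G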